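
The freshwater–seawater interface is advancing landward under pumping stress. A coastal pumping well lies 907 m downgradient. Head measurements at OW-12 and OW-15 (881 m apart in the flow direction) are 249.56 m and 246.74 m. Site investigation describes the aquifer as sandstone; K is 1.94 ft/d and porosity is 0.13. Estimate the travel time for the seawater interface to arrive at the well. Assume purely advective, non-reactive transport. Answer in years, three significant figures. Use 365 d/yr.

Hydraulic gradient i = (249.56 − 246.74) / 881 = 2.82 / 881 = 0.003201
K = 1.94 ft/d × 0.3048 = 0.5913 m/d
Specific discharge q = 0.5913 × 0.003201 = 0.001893 m/d
v = Ki/n = 0.5913·0.003201/0.13 = 0.01456 m/d
t = L / v = 907 / 0.01456 = 62300 d
   = 62300 / 365 = 171 yr

171 years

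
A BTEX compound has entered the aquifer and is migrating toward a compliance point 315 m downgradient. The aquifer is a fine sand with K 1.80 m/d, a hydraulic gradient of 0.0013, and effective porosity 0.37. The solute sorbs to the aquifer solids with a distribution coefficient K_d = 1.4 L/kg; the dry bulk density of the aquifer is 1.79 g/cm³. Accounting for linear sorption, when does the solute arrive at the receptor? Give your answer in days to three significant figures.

387000 days

Specific discharge q = 1.80 × 0.0013 = 0.002340 m/d
Seepage velocity v = q / n = 0.002340 / 0.37 = 0.006324 m/d
Retardation R = 1 + ρ_b·K_d/n = 1 + 1.79×1.4/0.37 = 7.773
Contaminant velocity v_c = v/R = 0.006324/7.773 = 8.136e-4 m/d
t = L/v_c = 315/8.136e-4 = 387200 d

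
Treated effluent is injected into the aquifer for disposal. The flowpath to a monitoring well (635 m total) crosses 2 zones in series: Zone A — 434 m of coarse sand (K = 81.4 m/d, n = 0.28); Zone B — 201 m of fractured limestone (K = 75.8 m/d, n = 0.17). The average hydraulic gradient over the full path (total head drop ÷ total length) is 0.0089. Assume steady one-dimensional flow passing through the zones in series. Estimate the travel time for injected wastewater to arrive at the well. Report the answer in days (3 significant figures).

220 days

For zones in series the flux q is common to all zones; the equivalent conductivity is the harmonic (thickness-weighted) mean, K_eq = L_total / Σ(L_j/K_j).
Σ(L/K) = 434/81.4 + 201/75.8 = 5.332 + 2.652 = 7.983 d
K_eq = L_total / Σ(L/K) = 635 / 7.983 = 79.54 m/d
q = K_eq · i = 79.54 × 0.0089 = 0.7079 m/d (same in every zone)
Zone A: v = q/n = 0.7079/0.28 = 2.528 m/d → t_A = 434/2.528 = 171.7 d
Zone B: v = q/n = 0.7079/0.17 = 4.164 m/d → t_B = 201/4.164 = 48.27 d
Total t = 171.7 + 48.27 = 219.9 d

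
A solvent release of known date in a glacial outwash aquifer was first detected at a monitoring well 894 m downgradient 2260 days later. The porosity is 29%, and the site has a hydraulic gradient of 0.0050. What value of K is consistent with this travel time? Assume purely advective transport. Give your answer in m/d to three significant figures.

22.9 m/d

v = L / t = 894 / 2260 = 0.3956 m/d
K = v · n / i = 0.3956 × 0.29 / 0.0050 = 22.9 m/d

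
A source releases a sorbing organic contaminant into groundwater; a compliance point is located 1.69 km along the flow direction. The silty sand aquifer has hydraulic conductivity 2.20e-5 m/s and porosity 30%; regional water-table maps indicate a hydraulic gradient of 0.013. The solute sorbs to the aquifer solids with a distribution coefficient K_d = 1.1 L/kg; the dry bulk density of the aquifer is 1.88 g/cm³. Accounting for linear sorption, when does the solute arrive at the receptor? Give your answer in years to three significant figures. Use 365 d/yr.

444 years

K = 2.20e-5 m/s × 86400 s/d = 1.901 m/d
q = Ki = 1.901 × 0.013 = 0.02471 m/d
Average linear velocity = 0.02471 / 0.30 = 0.08237 m/d
Retardation R = 1 + ρ_b·K_d/n = 1 + 1.88×1.1/0.30 = 7.893
Contaminant velocity v_c = v/R = 0.08237/7.893 = 0.01044 m/d
L = 1.69 km = 1690 m
t = L/v_c = 1690/0.01044 = 162000 d
   = 162000/365 = 444 yr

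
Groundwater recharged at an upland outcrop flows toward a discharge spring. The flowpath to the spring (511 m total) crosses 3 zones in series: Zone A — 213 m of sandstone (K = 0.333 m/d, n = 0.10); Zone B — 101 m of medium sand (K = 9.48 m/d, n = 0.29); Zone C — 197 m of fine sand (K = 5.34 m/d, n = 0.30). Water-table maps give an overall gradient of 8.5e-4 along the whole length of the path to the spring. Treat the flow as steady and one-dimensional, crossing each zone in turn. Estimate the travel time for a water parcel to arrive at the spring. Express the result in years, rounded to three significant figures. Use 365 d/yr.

Continuity: the same q passes through each zone, so ΔH = q·Σ(L_j/K_j) — the zones act as resistances in series.
Σ(L/K) = 213/0.333 + 101/9.48 + 197/5.34 = 639.6 + 10.65 + 36.89 = 687.2 d
K_eq = L_total / Σ(L/K) = 511 / 687.2 = 0.7436 m/d
q = K_eq · i = 0.7436 × 8.5e-4 = 6.321e-4 m/d (same in every zone)
Zone A: v = q/n = 6.321e-4/0.10 = 0.006321 m/d → t_A = 213/0.006321 = 33700 d
Zone B: v = q/n = 6.321e-4/0.29 = 0.002180 m/d → t_B = 101/0.002180 = 46340 d
Zone C: v = q/n = 6.321e-4/0.30 = 0.002107 m/d → t_C = 197/0.002107 = 93500 d
Total t = 33700 + 46340 + 93500 = 173500 d
   = 173500 / 365 = 475 yr

475 years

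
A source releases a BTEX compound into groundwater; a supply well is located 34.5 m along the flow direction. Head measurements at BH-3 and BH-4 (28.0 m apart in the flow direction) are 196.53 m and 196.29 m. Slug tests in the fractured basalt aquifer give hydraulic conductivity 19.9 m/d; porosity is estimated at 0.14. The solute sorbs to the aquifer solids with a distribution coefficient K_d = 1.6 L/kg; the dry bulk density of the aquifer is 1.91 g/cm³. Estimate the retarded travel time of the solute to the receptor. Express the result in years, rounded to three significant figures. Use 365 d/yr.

1.77 years

Hydraulic gradient i = (196.53 − 196.29) / 28.0 = 0.24 / 28.0 = 0.008571
q = Ki = 19.9 × 0.008571 = 0.1706 m/d
Seepage velocity v = q / n = 0.1706 / 0.14 = 1.218 m/d
Retardation R = 1 + ρ_b·K_d/n = 1 + 1.91×1.6/0.14 = 22.83
Contaminant velocity v_c = v/R = 1.218/22.83 = 0.05337 m/d
t = L/v_c = 34.5/0.05337 = 646.4 d
   = 646.4/365 = 1.77 yr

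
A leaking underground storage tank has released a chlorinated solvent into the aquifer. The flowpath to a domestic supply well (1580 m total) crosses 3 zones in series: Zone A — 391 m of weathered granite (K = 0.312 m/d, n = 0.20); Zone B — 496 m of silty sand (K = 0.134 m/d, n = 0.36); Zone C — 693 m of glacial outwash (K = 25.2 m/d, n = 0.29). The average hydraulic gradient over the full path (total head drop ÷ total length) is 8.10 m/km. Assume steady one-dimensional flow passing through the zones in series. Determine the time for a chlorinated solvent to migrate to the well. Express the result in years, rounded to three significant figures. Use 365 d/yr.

488 years

Steady 1-D flow in series ⇒ the Darcy flux q is identical in every zone and the zone head losses add (resistances L/K in series).
Σ(L/K) = 391/0.312 + 496/0.134 + 693/25.2 = 1253 + 3701 + 27.50 = 4982 d
K_eq = L_total / Σ(L/K) = 1580 / 4982 = 0.3171 m/d
q = K_eq · i = 0.3171 × 0.0081 = 0.002569 m/d (same in every zone)
Zone A: v = q/n = 0.002569/0.20 = 0.01284 m/d → t_A = 391/0.01284 = 30440 d
Zone B: v = q/n = 0.002569/0.36 = 0.007135 m/d → t_B = 496/0.007135 = 69510 d
Zone C: v = q/n = 0.002569/0.29 = 0.008858 m/d → t_C = 693/0.008858 = 78240 d
Total t = 30440 + 69510 + 78240 = 178200 d
   = 178200 / 365 = 488 yr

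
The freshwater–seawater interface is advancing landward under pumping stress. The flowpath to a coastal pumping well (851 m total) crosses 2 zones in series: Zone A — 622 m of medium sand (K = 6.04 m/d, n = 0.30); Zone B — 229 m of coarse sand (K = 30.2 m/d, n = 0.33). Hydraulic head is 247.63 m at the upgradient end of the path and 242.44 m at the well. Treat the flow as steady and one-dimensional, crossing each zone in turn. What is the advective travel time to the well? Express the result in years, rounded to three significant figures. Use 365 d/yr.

15.3 years

Total head drop ΔH = 247.63 − 242.44 = 5.19 m
Steady 1-D flow in series ⇒ the Darcy flux q is identical in every zone and the zone head losses add (resistances L/K in series).
Σ(L/K) = 622/6.04 + 229/30.2 = 103.0 + 7.583 = 110.6 d
q = ΔH / Σ(L/K) = 5.19 / 110.6 = 0.04694 m/d (same in every zone)
Zone A: v = q/n = 0.04694/0.30 = 0.1565 m/d → t_A = 622/0.1565 = 3975 d
Zone B: v = q/n = 0.04694/0.33 = 0.1422 m/d → t_B = 229/0.1422 = 1610 d
Total t = 3975 + 1610 = 5585 d
   = 5585 / 365 = 15.3 yr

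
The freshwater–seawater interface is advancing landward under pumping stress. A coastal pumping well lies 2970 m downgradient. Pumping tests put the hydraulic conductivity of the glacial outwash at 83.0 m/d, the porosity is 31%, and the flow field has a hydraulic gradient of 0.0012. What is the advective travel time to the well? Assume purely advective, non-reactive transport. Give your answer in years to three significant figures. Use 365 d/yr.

25.3 years

Specific discharge q = 83.0 × 0.0012 = 0.09960 m/d
Seepage velocity v = q / n = 0.09960 / 0.31 = 0.3213 m/d
t = L / v = 2970 / 0.3213 = 9244 d
   = 9244 / 365 = 25.3 yr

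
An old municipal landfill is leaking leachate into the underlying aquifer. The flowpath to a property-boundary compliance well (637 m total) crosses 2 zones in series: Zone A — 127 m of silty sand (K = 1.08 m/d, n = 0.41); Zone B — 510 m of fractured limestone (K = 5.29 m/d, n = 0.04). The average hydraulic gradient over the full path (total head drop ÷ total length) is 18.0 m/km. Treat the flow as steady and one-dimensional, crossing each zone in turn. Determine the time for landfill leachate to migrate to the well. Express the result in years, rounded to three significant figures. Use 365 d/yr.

3.71 years

For zones in series the flux q is common to all zones; the equivalent conductivity is the harmonic (thickness-weighted) mean, K_eq = L_total / Σ(L_j/K_j).
Σ(L/K) = 127/1.08 + 510/5.29 = 117.6 + 96.41 = 214.0 d
K_eq = L_total / Σ(L/K) = 637 / 214.0 = 2.977 m/d
q = K_eq · i = 2.977 × 0.018 = 0.05358 m/d (same in every zone)
Zone A: v = q/n = 0.05358/0.41 = 0.1307 m/d → t_A = 127/0.1307 = 971.8 d
Zone B: v = q/n = 0.05358/0.04 = 1.339 m/d → t_B = 510/1.339 = 380.7 d
Total t = 971.8 + 380.7 = 1353 d
   = 1353 / 365 = 3.71 yr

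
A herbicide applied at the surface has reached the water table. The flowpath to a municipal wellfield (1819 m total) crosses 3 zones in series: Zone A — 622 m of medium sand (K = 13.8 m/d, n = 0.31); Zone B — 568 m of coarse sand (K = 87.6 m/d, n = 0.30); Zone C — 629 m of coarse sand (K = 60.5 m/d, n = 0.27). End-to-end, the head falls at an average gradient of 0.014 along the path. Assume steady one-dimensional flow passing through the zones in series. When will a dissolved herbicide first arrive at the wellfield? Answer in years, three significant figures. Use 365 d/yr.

Continuity: the same q passes through each zone, so ΔH = q·Σ(L_j/K_j) — the zones act as resistances in series.
Σ(L/K) = 622/13.8 + 568/87.6 + 629/60.5 = 45.07 + 6.484 + 10.40 = 61.95 d
K_eq = L_total / Σ(L/K) = 1819 / 61.95 = 29.36 m/d
q = K_eq · i = 29.36 × 0.014 = 0.4111 m/d (same in every zone)
Zone A: v = q/n = 0.4111/0.31 = 1.326 m/d → t_A = 622/1.326 = 469.1 d
Zone B: v = q/n = 0.4111/0.30 = 1.370 m/d → t_B = 568/1.370 = 414.5 d
Zone C: v = q/n = 0.4111/0.27 = 1.522 m/d → t_C = 629/1.522 = 413.2 d
Total t = 469.1 + 414.5 + 413.2 = 1297 d
   = 1297 / 365 = 3.55 yr

3.55 years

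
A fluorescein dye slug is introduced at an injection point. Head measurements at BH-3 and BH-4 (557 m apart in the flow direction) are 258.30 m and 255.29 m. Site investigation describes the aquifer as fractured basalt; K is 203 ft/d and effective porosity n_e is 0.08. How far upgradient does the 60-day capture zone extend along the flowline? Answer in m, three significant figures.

251 m

Hydraulic gradient i = (258.30 − 255.29) / 557 = 3.01 / 557 = 0.005404
K = 203 ft/d × 0.3048 = 61.87 m/d
Specific discharge q = 61.87 × 0.005404 = 0.3344 m/d
Average linear velocity = 0.3344 / 0.08 = 4.180 m/d
L = v × T = 4.180 × 60 = 250.8 m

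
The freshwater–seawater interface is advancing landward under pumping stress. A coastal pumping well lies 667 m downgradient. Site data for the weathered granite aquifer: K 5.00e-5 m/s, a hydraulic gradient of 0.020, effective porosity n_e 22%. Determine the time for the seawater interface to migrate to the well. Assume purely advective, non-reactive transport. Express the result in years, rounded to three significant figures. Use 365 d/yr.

4.65 years

K = 5.00e-5 m/s × 86400 s/d = 4.320 m/d
Darcy flux q = K·i = 4.320 × 0.020 = 0.08640 m/d
Seepage velocity v = q / n = 0.08640 / 0.22 = 0.3927 m/d
t = L / v = 667 / 0.3927 = 1698 d
   = 1698 / 365 = 4.65 yr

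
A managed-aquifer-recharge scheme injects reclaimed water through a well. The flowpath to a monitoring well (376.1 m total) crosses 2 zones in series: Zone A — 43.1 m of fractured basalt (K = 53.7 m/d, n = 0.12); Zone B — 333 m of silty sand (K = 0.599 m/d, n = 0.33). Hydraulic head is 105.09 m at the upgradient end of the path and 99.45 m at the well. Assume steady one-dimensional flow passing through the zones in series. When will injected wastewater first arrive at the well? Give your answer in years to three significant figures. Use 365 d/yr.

31.1 years

Total head drop ΔH = 105.09 − 99.45 = 5.64 m
Steady 1-D flow in series ⇒ the Darcy flux q is identical in every zone and the zone head losses add (resistances L/K in series).
Σ(L/K) = 43.1/53.7 + 333/0.599 = 0.8026 + 555.9 = 556.7 d
q = ΔH / Σ(L/K) = 5.64 / 556.7 = 0.01013 m/d (same in every zone)
Zone A: v = q/n = 0.01013/0.12 = 0.08442 m/d → t_A = 43.1/0.08442 = 510.5 d
Zone B: v = q/n = 0.01013/0.33 = 0.03070 m/d → t_B = 333/0.03070 = 10850 d
Total t = 510.5 + 10850 = 11360 d
   = 11360 / 365 = 31.1 yr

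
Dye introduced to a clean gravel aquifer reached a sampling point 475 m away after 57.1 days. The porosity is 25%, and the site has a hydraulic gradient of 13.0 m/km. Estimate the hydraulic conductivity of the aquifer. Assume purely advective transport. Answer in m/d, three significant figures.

160 m/d

v = L / t = 475 / 57.1 = 8.319 m/d
K = v · n / i = 8.319 × 0.25 / 0.013 = 160 m/d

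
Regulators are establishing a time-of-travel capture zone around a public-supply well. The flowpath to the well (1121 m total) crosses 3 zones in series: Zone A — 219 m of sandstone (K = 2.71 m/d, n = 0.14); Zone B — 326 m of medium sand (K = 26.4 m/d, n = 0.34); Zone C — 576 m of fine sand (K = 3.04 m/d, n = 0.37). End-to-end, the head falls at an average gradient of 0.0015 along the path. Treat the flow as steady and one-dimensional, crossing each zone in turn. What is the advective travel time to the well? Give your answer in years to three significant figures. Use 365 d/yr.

163 years

For zones in series the flux q is common to all zones; the equivalent conductivity is the harmonic (thickness-weighted) mean, K_eq = L_total / Σ(L_j/K_j).
Σ(L/K) = 219/2.71 + 326/26.4 + 576/3.04 = 80.81 + 12.35 + 189.5 = 282.6 d
K_eq = L_total / Σ(L/K) = 1121 / 282.6 = 3.966 m/d
q = K_eq · i = 3.966 × 0.0015 = 0.005949 m/d (same in every zone)
Zone A: v = q/n = 0.005949/0.14 = 0.04250 m/d → t_A = 219/0.04250 = 5153 d
Zone B: v = q/n = 0.005949/0.34 = 0.01750 m/d → t_B = 326/0.01750 = 18630 d
Zone C: v = q/n = 0.005949/0.37 = 0.01608 m/d → t_C = 576/0.01608 = 35820 d
Total t = 5153 + 18630 + 35820 = 59610 d
   = 59610 / 365 = 163 yr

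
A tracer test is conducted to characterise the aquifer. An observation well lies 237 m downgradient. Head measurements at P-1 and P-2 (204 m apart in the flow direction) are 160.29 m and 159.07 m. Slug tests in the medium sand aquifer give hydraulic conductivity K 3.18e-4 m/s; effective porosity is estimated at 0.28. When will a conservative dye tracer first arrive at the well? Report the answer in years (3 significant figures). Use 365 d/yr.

Hydraulic gradient i = (160.29 − 159.07) / 204 = 1.22 / 204 = 0.005980
K = 3.18e-4 m/s × 86400 s/d = 27.48 m/d
Specific discharge q = 27.48 × 0.005980 = 0.1643 m/d
Seepage velocity v = q / n = 0.1643 / 0.28 = 0.5868 m/d
t = L / v = 237 / 0.5868 = 403.9 d
   = 403.9 / 365 = 1.11 yr

1.11 years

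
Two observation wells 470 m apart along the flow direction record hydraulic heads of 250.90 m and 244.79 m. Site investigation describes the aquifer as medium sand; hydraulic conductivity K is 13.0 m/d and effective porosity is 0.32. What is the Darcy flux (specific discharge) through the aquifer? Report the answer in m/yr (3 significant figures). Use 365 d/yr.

Hydraulic gradient i = (250.90 − 244.79) / 470 = 6.11 / 470 = 0.01300
q = Ki = 13.0 × 0.01300 = 0.1690 m/d
   = 0.1690 × 365 = 61.7 m/yr

61.7 m/yr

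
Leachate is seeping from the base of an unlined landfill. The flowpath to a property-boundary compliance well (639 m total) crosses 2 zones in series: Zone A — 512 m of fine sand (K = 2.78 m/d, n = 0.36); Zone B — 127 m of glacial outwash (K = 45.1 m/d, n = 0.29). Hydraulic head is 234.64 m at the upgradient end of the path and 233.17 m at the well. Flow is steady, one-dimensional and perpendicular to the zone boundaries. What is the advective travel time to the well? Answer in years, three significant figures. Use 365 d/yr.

77.1 years

Total head drop ΔH = 234.64 − 233.17 = 1.47 m
Steady 1-D flow in series ⇒ the Darcy flux q is identical in every zone and the zone head losses add (resistances L/K in series).
Σ(L/K) = 512/2.78 + 127/45.1 = 184.2 + 2.816 = 187.0 d
q = ΔH / Σ(L/K) = 1.47 / 187.0 = 0.007861 m/d (same in every zone)
Zone A: v = q/n = 0.007861/0.36 = 0.02184 m/d → t_A = 512/0.02184 = 23450 d
Zone B: v = q/n = 0.007861/0.29 = 0.02711 m/d → t_B = 127/0.02711 = 4685 d
Total t = 23450 + 4685 = 28130 d
   = 28130 / 365 = 77.1 yr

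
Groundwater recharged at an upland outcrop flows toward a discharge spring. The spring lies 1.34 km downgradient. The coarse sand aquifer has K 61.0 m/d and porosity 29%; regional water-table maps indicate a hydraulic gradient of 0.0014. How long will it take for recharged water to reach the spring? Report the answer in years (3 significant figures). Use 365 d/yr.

12.5 years

Specific discharge q = 61.0 × 0.0014 = 0.08540 m/d
v = Ki/n = 61.0·0.0014/0.29 = 0.2945 m/d
L = 1.34 km = 1340 m
t = L / v = 1340 / 0.2945 = 4550 d
   = 4550 / 365 = 12.5 yr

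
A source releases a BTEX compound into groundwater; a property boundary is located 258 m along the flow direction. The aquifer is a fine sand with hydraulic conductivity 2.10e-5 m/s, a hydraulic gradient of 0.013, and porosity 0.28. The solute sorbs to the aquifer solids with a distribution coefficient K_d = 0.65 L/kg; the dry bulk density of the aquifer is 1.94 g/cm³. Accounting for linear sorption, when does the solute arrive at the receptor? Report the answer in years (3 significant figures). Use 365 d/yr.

46.2 years

K = 2.10e-5 m/s × 86400 s/d = 1.814 m/d
Darcy flux q = K·i = 1.814 × 0.013 = 0.02359 m/d
v = Ki/n = 1.814·0.013/0.28 = 0.08424 m/d
Retardation R = 1 + ρ_b·K_d/n = 1 + 1.94×0.65/0.28 = 5.504
Contaminant velocity v_c = v/R = 0.08424/5.504 = 0.01531 m/d
t = L/v_c = 258/0.01531 = 16860 d
   = 16860/365 = 46.2 yr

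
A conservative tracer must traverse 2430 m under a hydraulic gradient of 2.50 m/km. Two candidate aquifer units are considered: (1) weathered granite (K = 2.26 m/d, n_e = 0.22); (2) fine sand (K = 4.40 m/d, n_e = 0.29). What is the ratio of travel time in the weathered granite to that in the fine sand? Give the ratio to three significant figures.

Unit 1 (weathered granite): v = 2.26×0.0025/0.22 = 0.02568 m/d, t = 2430/0.02568 = 94620 d
Unit 2 (fine sand): v = 4.40×0.0025/0.29 = 0.03793 m/d, t = 2430/0.03793 = 64060 d
t(weathered granite) / t(fine sand) = 94620/64060 = 1.48

1.48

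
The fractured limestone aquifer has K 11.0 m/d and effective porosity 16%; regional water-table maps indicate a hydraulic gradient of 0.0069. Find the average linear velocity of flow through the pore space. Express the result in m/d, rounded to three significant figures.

Darcy flux q = K·i = 11.0 × 0.0069 = 0.07590 m/d
v = Ki/n = 11.0·0.0069/0.16 = 0.4744 m/d

0.474 m/d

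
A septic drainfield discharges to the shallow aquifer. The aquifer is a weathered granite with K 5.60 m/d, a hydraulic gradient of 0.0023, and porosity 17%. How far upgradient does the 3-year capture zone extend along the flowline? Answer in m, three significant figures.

q = Ki = 5.60 × 0.0023 = 0.01288 m/d
Average linear velocity = 0.01288 / 0.17 = 0.07576 m/d
T = 3 yr × 365 = 1095 d
L = v × T = 0.07576 × 1095 = 82.96 m

83.0 m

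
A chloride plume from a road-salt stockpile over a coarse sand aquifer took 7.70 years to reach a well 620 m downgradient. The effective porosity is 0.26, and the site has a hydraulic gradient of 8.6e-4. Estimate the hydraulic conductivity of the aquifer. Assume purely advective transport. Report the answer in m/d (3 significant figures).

66.7 m/d

t = 7.70 years = 2811 d
v = L / t = 620 / 2811 = 0.2206 m/d
K = v · n / i = 0.2206 × 0.26 / 8.6e-4 = 66.7 m/d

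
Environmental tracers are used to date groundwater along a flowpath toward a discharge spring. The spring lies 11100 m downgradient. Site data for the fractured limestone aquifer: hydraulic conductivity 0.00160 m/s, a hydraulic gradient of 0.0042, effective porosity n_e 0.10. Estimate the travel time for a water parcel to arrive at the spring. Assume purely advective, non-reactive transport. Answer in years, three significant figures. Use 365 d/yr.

5.24 years

K = 0.00160 m/s × 86400 s/d = 138.2 m/d
q = Ki = 138.2 × 0.0042 = 0.5806 m/d
Average linear velocity = 0.5806 / 0.10 = 5.806 m/d
t = L / v = 11100 / 5.806 = 1912 d
   = 1912 / 365 = 5.24 yr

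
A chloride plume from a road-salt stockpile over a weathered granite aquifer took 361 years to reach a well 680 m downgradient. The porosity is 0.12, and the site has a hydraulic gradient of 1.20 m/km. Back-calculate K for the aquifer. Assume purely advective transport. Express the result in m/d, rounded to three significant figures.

0.516 m/d

t = 361 years = 131800 d
v = L / t = 680 / 131800 = 0.005161 m/d
K = v · n / i = 0.005161 × 0.12 / 0.0012 = 0.516 m/d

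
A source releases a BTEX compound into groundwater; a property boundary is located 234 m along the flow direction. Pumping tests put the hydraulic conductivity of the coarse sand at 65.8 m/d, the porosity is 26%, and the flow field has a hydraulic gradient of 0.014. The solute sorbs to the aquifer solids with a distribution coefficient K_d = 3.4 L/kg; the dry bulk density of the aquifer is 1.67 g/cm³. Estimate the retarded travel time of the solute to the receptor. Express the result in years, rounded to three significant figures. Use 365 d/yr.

4.13 years

q = Ki = 65.8 × 0.014 = 0.9212 m/d
Seepage velocity v = q / n = 0.9212 / 0.26 = 3.543 m/d
Retardation R = 1 + ρ_b·K_d/n = 1 + 1.67×3.4/0.26 = 22.84
Contaminant velocity v_c = v/R = 3.543/22.84 = 0.1551 m/d
t = L/v_c = 234/0.1551 = 1508 d
   = 1508/365 = 4.13 yr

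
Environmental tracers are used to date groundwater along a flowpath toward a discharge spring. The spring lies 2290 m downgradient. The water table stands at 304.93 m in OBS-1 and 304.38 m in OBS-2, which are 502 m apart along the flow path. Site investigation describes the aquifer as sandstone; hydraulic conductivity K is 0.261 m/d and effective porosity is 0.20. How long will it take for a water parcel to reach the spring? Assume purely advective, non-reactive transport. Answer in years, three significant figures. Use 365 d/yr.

4390 years

Hydraulic gradient i = (304.93 − 304.38) / 502 = 0.55 / 502 = 0.001096
Specific discharge q = 0.261 × 0.001096 = 2.860e-4 m/d
Seepage velocity v = q / n = 2.860e-4 / 0.20 = 0.001430 m/d
t = L / v = 2290 / 0.001430 = 1.602e6 d
   = 1.602e6 / 365 = 4390 yr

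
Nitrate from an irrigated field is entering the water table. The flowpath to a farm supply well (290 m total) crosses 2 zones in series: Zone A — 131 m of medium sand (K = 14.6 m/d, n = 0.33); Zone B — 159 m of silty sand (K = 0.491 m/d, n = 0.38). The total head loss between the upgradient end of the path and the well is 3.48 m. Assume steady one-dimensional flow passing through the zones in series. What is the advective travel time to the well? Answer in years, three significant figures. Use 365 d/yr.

27.2 years

Steady 1-D flow in series ⇒ the Darcy flux q is identical in every zone and the zone head losses add (resistances L/K in series).
Σ(L/K) = 131/14.6 + 159/0.491 = 8.973 + 323.8 = 332.8 d
q = ΔH / Σ(L/K) = 3.48 / 332.8 = 0.01046 m/d (same in every zone)
Zone A: v = q/n = 0.01046/0.33 = 0.03169 m/d → t_A = 131/0.03169 = 4134 d
Zone B: v = q/n = 0.01046/0.38 = 0.02752 m/d → t_B = 159/0.02752 = 5778 d
Total t = 4134 + 5778 = 9912 d
   = 9912 / 365 = 27.2 yr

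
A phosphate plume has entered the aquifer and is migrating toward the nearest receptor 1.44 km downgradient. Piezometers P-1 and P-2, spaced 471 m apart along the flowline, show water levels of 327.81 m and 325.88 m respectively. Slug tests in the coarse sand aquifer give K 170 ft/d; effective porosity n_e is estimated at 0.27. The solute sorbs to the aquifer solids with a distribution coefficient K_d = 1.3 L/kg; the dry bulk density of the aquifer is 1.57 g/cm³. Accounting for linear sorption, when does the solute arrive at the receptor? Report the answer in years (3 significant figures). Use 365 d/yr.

42.9 years

Hydraulic gradient i = (327.81 − 325.88) / 471 = 1.93 / 471 = 0.004098
K = 170 ft/d × 0.3048 = 51.82 m/d
q = Ki = 51.82 × 0.004098 = 0.2123 m/d
Seepage velocity v = q / n = 0.2123 / 0.27 = 0.7864 m/d
Retardation R = 1 + ρ_b·K_d/n = 1 + 1.57×1.3/0.27 = 8.559
Contaminant velocity v_c = v/R = 0.7864/8.559 = 0.09188 m/d
L = 1.44 km = 1440 m
t = L/v_c = 1440/0.09188 = 15670 d
   = 15670/365 = 42.9 yr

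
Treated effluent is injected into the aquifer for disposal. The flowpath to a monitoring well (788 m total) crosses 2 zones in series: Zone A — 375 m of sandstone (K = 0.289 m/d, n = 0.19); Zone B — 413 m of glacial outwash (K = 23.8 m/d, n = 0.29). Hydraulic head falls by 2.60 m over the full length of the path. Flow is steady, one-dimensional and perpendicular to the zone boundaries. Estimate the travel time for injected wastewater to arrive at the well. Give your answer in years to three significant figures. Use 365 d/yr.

265 years

Steady 1-D flow in series ⇒ the Darcy flux q is identical in every zone and the zone head losses add (resistances L/K in series).
Σ(L/K) = 375/0.289 + 413/23.8 = 1298 + 17.35 = 1315 d
q = ΔH / Σ(L/K) = 2.60 / 1315 = 0.001977 m/d (same in every zone)
Zone A: v = q/n = 0.001977/0.19 = 0.01041 m/d → t_A = 375/0.01041 = 36030 d
Zone B: v = q/n = 0.001977/0.29 = 0.006818 m/d → t_B = 413/0.006818 = 60570 d
Total t = 36030 + 60570 = 96610 d
   = 96610 / 365 = 265 yr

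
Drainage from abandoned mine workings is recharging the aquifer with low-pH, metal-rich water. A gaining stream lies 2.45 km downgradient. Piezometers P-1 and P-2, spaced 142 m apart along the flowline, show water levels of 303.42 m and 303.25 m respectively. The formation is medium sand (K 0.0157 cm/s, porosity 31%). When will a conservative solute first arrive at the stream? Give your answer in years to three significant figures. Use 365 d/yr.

128 years

Hydraulic gradient i = (303.42 − 303.25) / 142 = 0.17 / 142 = 0.001197
K = 0.0157 cm/s × 864 = 13.56 m/d
q = Ki = 13.56 × 0.001197 = 0.01624 m/d
Average linear velocity = 0.01624 / 0.31 = 0.05239 m/d
L = 2.45 km = 2450 m
t = L / v = 2450 / 0.05239 = 46770 d
   = 46770 / 365 = 128 yr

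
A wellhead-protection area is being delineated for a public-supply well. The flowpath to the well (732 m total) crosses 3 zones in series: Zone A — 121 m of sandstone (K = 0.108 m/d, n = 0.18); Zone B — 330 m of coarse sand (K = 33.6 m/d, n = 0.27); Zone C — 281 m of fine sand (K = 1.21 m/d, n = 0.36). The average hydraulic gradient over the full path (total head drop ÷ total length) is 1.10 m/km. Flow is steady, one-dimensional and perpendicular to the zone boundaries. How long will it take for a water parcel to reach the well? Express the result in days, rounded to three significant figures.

359000 days

Steady 1-D flow in series ⇒ the Darcy flux q is identical in every zone and the zone head losses add (resistances L/K in series).
Σ(L/K) = 121/0.108 + 330/33.6 + 281/1.21 = 1120 + 9.821 + 232.2 = 1362 d
K_eq = L_total / Σ(L/K) = 732 / 1362 = 0.5373 m/d
q = K_eq · i = 0.5373 × 0.0011 = 5.910e-4 m/d (same in every zone)
Zone A: v = q/n = 5.910e-4/0.18 = 0.003283 m/d → t_A = 121/0.003283 = 36850 d
Zone B: v = q/n = 5.910e-4/0.27 = 0.002189 m/d → t_B = 330/0.002189 = 150800 d
Zone C: v = q/n = 5.910e-4/0.36 = 0.001642 m/d → t_C = 281/0.001642 = 171200 d
Total t = 36850 + 150800 + 171200 = 358800 d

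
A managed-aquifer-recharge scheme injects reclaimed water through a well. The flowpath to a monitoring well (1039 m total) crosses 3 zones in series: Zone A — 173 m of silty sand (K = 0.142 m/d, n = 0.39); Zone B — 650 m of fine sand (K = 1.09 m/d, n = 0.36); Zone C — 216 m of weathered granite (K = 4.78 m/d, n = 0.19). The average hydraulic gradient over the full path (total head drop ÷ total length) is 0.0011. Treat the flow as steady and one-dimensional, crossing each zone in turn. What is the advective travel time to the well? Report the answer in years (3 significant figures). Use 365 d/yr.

Continuity: the same q passes through each zone, so ΔH = q·Σ(L_j/K_j) — the zones act as resistances in series.
Σ(L/K) = 173/0.142 + 650/1.09 + 216/4.78 = 1218 + 596.3 + 45.19 = 1860 d
K_eq = L_total / Σ(L/K) = 1039 / 1860 = 0.5587 m/d
q = K_eq · i = 0.5587 × 0.0011 = 6.145e-4 m/d (same in every zone)
Zone A: v = q/n = 6.145e-4/0.39 = 0.001576 m/d → t_A = 173/0.001576 = 109800 d
Zone B: v = q/n = 6.145e-4/0.36 = 0.001707 m/d → t_B = 650/0.001707 = 380800 d
Zone C: v = q/n = 6.145e-4/0.19 = 0.003234 m/d → t_C = 216/0.003234 = 66780 d
Total t = 109800 + 380800 + 66780 = 557400 d
   = 557400 / 365 = 1530 yr

1530 years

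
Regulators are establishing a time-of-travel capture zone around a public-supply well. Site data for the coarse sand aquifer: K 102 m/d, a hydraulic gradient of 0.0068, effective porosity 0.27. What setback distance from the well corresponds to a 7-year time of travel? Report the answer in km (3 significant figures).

Darcy flux q = K·i = 102 × 0.0068 = 0.6936 m/d
v_s = q/n_e = 0.6936/0.27 = 2.569 m/d
T = 7 yr × 365 = 2555 d
L = v × T = 2.569 × 2555 = 6564 m
   = 6.56 km

6.56 km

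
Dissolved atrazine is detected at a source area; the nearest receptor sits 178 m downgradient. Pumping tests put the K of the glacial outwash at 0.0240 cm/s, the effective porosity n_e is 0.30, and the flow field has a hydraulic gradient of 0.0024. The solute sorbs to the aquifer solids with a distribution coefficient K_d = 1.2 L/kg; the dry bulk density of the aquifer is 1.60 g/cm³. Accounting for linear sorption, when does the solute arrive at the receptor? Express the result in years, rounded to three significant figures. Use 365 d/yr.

K = 0.0240 cm/s × 864 = 20.74 m/d
q = Ki = 20.74 × 0.0024 = 0.04977 m/d
v = Ki/n = 20.74·0.0024/0.30 = 0.1659 m/d
Retardation R = 1 + ρ_b·K_d/n = 1 + 1.60×1.2/0.30 = 7.400
Contaminant velocity v_c = v/R = 0.1659/7.400 = 0.02242 m/d
t = L/v_c = 178/0.02242 = 7940 d
   = 7940/365 = 21.8 yr

21.8 years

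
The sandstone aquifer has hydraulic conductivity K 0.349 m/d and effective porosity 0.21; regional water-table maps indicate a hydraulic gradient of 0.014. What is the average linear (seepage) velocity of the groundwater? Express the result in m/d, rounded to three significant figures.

0.0233 m/d

Darcy flux q = K·i = 0.349 × 0.014 = 0.004886 m/d
v = Ki/n = 0.349·0.014/0.21 = 0.02327 m/d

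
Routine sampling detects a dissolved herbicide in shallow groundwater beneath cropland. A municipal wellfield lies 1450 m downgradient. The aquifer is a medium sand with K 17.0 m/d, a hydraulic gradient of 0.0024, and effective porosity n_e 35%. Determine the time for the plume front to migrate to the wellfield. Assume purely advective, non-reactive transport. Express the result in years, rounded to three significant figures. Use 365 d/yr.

34.1 years

Specific discharge q = 17.0 × 0.0024 = 0.04080 m/d
v = Ki/n = 17.0·0.0024/0.35 = 0.1166 m/d
t = L / v = 1450 / 0.1166 = 12440 d
   = 12440 / 365 = 34.1 yr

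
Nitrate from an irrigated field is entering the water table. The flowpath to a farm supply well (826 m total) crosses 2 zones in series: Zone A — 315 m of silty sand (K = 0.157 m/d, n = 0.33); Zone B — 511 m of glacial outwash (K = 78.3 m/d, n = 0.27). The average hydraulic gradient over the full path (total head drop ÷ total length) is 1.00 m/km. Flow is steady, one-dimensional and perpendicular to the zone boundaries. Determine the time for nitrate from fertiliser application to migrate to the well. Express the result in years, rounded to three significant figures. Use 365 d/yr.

1620 years

Steady 1-D flow in series ⇒ the Darcy flux q is identical in every zone and the zone head losses add (resistances L/K in series).
Σ(L/K) = 315/0.157 + 511/78.3 = 2006 + 6.526 = 2013 d
K_eq = L_total / Σ(L/K) = 826 / 2013 = 0.4104 m/d
q = K_eq · i = 0.4104 × 0.0010 = 4.104e-4 m/d (same in every zone)
Zone A: v = q/n = 4.104e-4/0.33 = 0.001243 m/d → t_A = 315/0.001243 = 253300 d
Zone B: v = q/n = 4.104e-4/0.27 = 0.001520 m/d → t_B = 511/0.001520 = 336200 d
Total t = 253300 + 336200 = 589500 d
   = 589500 / 365 = 1620 yr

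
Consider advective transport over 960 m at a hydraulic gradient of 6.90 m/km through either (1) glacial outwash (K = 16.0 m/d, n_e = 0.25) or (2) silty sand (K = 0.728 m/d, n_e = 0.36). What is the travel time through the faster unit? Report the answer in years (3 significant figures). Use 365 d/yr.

Unit 1 (glacial outwash): v = 16.0×0.0069/0.25 = 0.4416 m/d, t = 960/0.4416 = 2174 d
Unit 2 (silty sand): v = 0.728×0.0069/0.36 = 0.01395 m/d, t = 960/0.01395 = 68800 d
Faster: 2174 d / 365 = 5.96 yr

5.96 years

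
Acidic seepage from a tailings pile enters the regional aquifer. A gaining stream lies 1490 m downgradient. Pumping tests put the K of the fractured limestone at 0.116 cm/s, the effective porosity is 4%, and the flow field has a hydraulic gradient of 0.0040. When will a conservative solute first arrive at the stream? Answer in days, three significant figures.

K = 0.116 cm/s × 864 = 100.2 m/d
q = Ki = 100.2 × 0.0040 = 0.4009 m/d
v_s = q/n_e = 0.4009/0.04 = 10.02 m/d
t = L / v = 1490 / 10.02 = 148.7 d

149 days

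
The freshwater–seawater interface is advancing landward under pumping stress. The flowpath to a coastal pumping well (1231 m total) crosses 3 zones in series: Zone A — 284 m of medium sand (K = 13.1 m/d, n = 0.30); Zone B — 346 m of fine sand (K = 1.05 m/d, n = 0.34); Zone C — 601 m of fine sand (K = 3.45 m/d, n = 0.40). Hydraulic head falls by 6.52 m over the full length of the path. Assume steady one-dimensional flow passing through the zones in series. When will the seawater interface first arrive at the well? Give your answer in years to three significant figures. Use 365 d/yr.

Steady 1-D flow in series ⇒ the Darcy flux q is identical in every zone and the zone head losses add (resistances L/K in series).
Σ(L/K) = 284/13.1 + 346/1.05 + 601/3.45 = 21.68 + 329.5 + 174.2 = 525.4 d
q = ΔH / Σ(L/K) = 6.52 / 525.4 = 0.01241 m/d (same in every zone)
Zone A: v = q/n = 0.01241/0.30 = 0.04136 m/d → t_A = 284/0.04136 = 6866 d
Zone B: v = q/n = 0.01241/0.34 = 0.03650 m/d → t_B = 346/0.03650 = 9480 d
Zone C: v = q/n = 0.01241/0.40 = 0.03102 m/d → t_C = 601/0.03102 = 19370 d
Total t = 6866 + 9480 + 19370 = 35720 d
   = 35720 / 365 = 97.9 yr

97.9 years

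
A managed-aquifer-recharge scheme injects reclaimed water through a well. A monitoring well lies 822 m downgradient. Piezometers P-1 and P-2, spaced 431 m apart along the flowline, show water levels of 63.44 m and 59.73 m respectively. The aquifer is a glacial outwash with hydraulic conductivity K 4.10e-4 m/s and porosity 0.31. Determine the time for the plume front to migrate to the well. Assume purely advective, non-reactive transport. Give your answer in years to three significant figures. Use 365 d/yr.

2.29 years

Hydraulic gradient i = (63.44 − 59.73) / 431 = 3.71 / 431 = 0.008608
K = 4.10e-4 m/s × 86400 s/d = 35.42 m/d
Darcy flux q = K·i = 35.42 × 0.008608 = 0.3049 m/d
v_s = q/n_e = 0.3049/0.31 = 0.9836 m/d
t = L / v = 822 / 0.9836 = 835.7 d
   = 835.7 / 365 = 2.29 yr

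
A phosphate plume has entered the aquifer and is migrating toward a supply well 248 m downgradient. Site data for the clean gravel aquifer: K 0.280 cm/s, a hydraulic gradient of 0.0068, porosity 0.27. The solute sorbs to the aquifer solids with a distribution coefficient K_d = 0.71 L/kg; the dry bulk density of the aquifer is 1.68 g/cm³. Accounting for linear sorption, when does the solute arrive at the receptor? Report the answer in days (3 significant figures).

221 days

K = 0.280 cm/s × 864 = 241.9 m/d
q = Ki = 241.9 × 0.0068 = 1.645 m/d
Seepage velocity v = q / n = 1.645 / 0.27 = 6.093 m/d
Retardation R = 1 + ρ_b·K_d/n = 1 + 1.68×0.71/0.27 = 5.418
Contaminant velocity v_c = v/R = 6.093/5.418 = 1.125 m/d
t = L/v_c = 248/1.125 = 220.5 d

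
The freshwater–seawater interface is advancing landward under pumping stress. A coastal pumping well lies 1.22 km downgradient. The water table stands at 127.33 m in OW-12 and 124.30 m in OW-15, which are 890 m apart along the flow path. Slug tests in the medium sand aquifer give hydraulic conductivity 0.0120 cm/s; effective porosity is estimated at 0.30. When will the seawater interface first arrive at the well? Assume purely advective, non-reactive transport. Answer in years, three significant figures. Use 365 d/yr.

28.4 years

Hydraulic gradient i = (127.33 − 124.30) / 890 = 3.03 / 890 = 0.003404
K = 0.0120 cm/s × 864 = 10.37 m/d
Darcy flux q = K·i = 10.37 × 0.003404 = 0.03530 m/d
v_s = q/n_e = 0.03530/0.30 = 0.1177 m/d
L = 1.22 km = 1220 m
t = L / v = 1220 / 0.1177 = 10370 d
   = 10370 / 365 = 28.4 yr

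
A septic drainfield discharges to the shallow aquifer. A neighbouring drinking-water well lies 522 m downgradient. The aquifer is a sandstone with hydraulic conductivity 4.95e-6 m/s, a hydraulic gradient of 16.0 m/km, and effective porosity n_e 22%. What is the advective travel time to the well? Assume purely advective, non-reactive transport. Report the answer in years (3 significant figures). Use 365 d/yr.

K = 4.95e-6 m/s × 86400 s/d = 0.4277 m/d
Darcy flux q = K·i = 0.4277 × 0.016 = 0.006843 m/d
v = Ki/n = 0.4277·0.016/0.22 = 0.03110 m/d
t = L / v = 522 / 0.03110 = 16780 d
   = 16780 / 365 = 46.0 yr

46.0 years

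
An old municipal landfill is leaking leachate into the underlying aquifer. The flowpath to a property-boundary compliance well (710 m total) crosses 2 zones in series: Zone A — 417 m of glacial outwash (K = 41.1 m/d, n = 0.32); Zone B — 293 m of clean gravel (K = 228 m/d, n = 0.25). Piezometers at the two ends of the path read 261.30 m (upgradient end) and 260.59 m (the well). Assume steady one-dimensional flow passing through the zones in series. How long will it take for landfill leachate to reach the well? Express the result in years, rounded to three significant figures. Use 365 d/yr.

Total head drop ΔH = 261.30 − 260.59 = 0.71 m
Steady 1-D flow in series ⇒ the Darcy flux q is identical in every zone and the zone head losses add (resistances L/K in series).
Σ(L/K) = 417/41.1 + 293/228 = 10.15 + 1.285 = 11.43 d
q = ΔH / Σ(L/K) = 0.71 / 11.43 = 0.06211 m/d (same in every zone)
Zone A: v = q/n = 0.06211/0.32 = 0.1941 m/d → t_A = 417/0.1941 = 2148 d
Zone B: v = q/n = 0.06211/0.25 = 0.2484 m/d → t_B = 293/0.2484 = 1179 d
Total t = 2148 + 1179 = 3328 d
   = 3328 / 365 = 9.12 yr

9.12 years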